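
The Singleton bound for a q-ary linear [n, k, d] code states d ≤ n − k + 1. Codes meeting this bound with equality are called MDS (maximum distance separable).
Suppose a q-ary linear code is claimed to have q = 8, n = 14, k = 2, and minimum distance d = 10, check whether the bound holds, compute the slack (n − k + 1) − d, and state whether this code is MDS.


Singleton RHS = n − k + 1 = 13, slack = 3, bound satisfied, not MDS.

Singleton bound: d ≤ n − k + 1.
Here n = 14, k = 2, so n − k + 1 = 13.
Given d = 10, check d ≤ 13: YES.
Slack = (n − k + 1) − d = 3.
The code is NOT MDS (slack = 3 > 0).
Description: the claimed parameters are [14, 2, 10]_8; such a code would be non-MDS.


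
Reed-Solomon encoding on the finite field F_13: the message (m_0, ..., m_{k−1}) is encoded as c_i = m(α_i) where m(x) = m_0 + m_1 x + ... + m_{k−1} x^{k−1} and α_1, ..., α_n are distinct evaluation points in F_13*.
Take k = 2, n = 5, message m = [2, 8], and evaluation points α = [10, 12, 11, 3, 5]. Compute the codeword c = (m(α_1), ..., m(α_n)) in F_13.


c = [4, 7, 12, 0, 3]

Message polynomial: m(x) = 2 + 8·x (mod 13).
For each evaluation point α_i, compute m(α_i) mod 13:
  α_1 = 10: Horner steps 8 → 4, so m(10) = 4.
  α_2 = 12: Horner steps 8 → 7, so m(12) = 7.
  α_3 = 11: Horner steps 8 → 12, so m(11) = 12.
  α_4 = 3: Horner steps 8 → 0, so m(3) = 0.
  α_5 = 5: Horner steps 8 → 3, so m(5) = 3.
Codeword c = [4, 7, 12, 0, 3] ∈ F_13^5.


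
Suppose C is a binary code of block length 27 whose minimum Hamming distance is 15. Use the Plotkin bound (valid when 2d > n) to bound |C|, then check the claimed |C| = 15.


Plotkin bound M ≤ 10; given |C| = 15 > bound (violated).

Check applicability: 2d = 30, n = 27.
2d − n = 3 > 0, so Plotkin applies.
Compute d/(2d−n) = 15/3 ≈ 5.0000.
⌊d/(2d−n)⌋ = 5.
Plotkin bound: M ≤ 2·5 = 10.
Given |C| = 15, check: VIOLATED.
This |C| is above the Plotkin bound, so no binary code with n = 27, d = 15 and 15 codewords exists.


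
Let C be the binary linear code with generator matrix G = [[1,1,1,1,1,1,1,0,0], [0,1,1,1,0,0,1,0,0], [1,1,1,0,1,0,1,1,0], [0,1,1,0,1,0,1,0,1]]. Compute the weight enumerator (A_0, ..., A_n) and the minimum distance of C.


Weight distribution: A_0 = 1, A_3 = 4, A_4 = 4, A_5 = 2, A_6 = 2, A_7 = 2, A_8 = 1. Minimum distance d = 3.

Enumerate all 2^4 = 16 messages m ∈ F_2^4.
For each, compute codeword c = mG in F_2^9, then tally its weight.
  m = 0000 → c = 000000000, weight = 0.
  m = 1000 → c = 111111100, weight = 7.
  m = 0100 → c = 011100100, weight = 4.
  m = 1100 → c = 100011000, weight = 3.
  m = 0010 → c = 111010110, weight = 6.
  m = 1010 → c = 000101010, weight = 3.
  m = 0110 → c = 100110010, weight = 4.
  m = 1110 → c = 011001110, weight = 5.
  m = 0001 → c = 011010101, weight = 5.
  m = 1001 → c = 100101001, weight = 4.
  m = 0101 → c = 000110001, weight = 3.
  m = 1101 → c = 111001101, weight = 6.
  m = 0011 → c = 100000011, weight = 3.
  m = 1011 → c = 011111111, weight = 8.
  m = 0111 → c = 111100111, weight = 7.
  m = 1111 → c = 000011011, weight = 4.
Tally weights:
  weight 0: 1 codewords.
  weight 3: 4 codewords.
  weight 4: 4 codewords.
  weight 5: 2 codewords.
  weight 6: 2 codewords.
  weight 7: 2 codewords.
  weight 8: 1 codewords.
Minimum distance d = smallest w > 0 with A_w > 0 = 3.
Sanity: Σ A_w = 16 = 2^4 = 16 ✓.


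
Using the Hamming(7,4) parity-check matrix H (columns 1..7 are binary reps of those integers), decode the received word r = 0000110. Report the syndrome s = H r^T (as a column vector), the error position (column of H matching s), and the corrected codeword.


s = (0, 1, 1)^T, error position = 3, corrected codeword c = 0010110

Compute s = H r^T mod 2 one row at a time:
  s_1 = 0 + 1 + 1 + 0 = 2 ≡ 0 (mod 2).
  s_2 = 0 + 0 + 1 + 0 = 1 ≡ 1 (mod 2).
  s_3 = 0 + 0 + 1 + 0 = 1 ≡ 1 (mod 2).
s = (0, 1, 1)^T — this equals column 3 of H (binary 011), so error is at position 3.
Correct: flip bit 3 of r = 0000110 to get c = 0010110.


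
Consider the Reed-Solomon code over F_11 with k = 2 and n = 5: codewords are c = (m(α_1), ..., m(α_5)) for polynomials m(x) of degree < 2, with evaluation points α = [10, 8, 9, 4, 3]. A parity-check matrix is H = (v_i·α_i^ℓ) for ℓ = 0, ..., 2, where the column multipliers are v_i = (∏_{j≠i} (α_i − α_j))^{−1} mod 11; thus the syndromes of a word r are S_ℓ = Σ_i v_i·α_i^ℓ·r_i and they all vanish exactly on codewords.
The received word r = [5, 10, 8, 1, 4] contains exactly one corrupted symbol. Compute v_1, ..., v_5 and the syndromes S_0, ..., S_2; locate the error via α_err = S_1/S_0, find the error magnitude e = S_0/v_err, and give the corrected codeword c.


S = (3, 2, 5), error at position 2, error magnitude e = 10, c = [5, 0, 8, 1, 4].

Step 1: column multipliers v_i = (∏_{j≠i}(α_i − α_j))^{−1} mod 11.
  i = 1 (α = 10): (10−8)(10−9)(10−4)(10−3) = 2·1·6·7 = 84 ≡ 7, so v_1 = 7^{−1} = 8 (mod 11).
  i = 2 (α = 8): (8−10)(8−9)(8−4)(8−3) = (−2)·(−1)·4·5 = 40 ≡ 7, so v_2 = 7^{−1} = 8 (mod 11).
  i = 3 (α = 9): (9−10)(9−8)(9−4)(9−3) = (−1)·1·5·6 = −30 ≡ 3, so v_3 = 3^{−1} = 4 (mod 11).
  i = 4 (α = 4): (4−10)(4−8)(4−9)(4−3) = (−6)·(−4)·(−5)·1 = −120 ≡ 1, so v_4 = 1^{−1} = 1 (mod 11).
  i = 5 (α = 3): (3−10)(3−8)(3−9)(3−4) = (−7)·(−5)·(−6)·(−1) = 210 ≡ 1, so v_5 = 1^{−1} = 1 (mod 11).
  v = [8, 8, 4, 1, 1].
Step 2: syndromes of r = [5, 10, 8, 1, 4] (all sums mod 11).
  S_0 = Σ v_i r_i = 8·5 + 8·10 + 4·8 + 1·1 + 1·4 = 157 ≡ 3.
  S_1 = Σ v_i α_i r_i = 8·10·5 + 8·8·10 + 4·9·8 + 1·4·1 + 1·3·4 = 1344 ≡ 2.
  α_i^2 mod 11 = [1, 9, 4, 5, 9].
  S_2 = Σ v_i α_i^2 r_i = 8·1·5 + 8·9·10 + 4·4·8 + 1·5·1 + 1·9·4 = 929 ≡ 5.
  S = (3, 2, 5) ≠ 0, so r is not a codeword (an error is present).
Step 3: locate the error. For a single error e at position i, S_ℓ = v_i·e·α_i^ℓ, so α_err = S_1/S_0.
  S_0^{−1} = 3^{−1} = 4 (mod 11), so α_err = 2·4 = 8 ≡ 8 = α_2. Error position i = 2.
  Consistency check: S_2/S_1 = 5·6 = 30 ≡ 8 = α_err ✓ (single-error assumption holds).
Step 4: error magnitude e = S_0/v_2 = S_0·∏_{j≠2}(α_2 − α_j) = 3·7 = 21 ≡ 10 (mod 11).
Step 5: correct position 2: c_2 = r_2 − e = 10 − 10 ≡ 0 (mod 11). Hence c = [5, 0, 8, 1, 4].
  Check: interpolating c through the α_i gives m(x) = 2 + 8·x (degree < 2) with m(α_i) = c_i for every i, so c is indeed a codeword.


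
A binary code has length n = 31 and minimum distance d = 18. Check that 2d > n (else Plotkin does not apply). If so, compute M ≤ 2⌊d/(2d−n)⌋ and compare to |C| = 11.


Plotkin bound M ≤ 6; given |C| = 11 > bound (violated).

Check applicability: 2d = 36, n = 31.
2d − n = 5 > 0, so Plotkin applies.
Compute d/(2d−n) = 18/5 ≈ 3.6000.
⌊d/(2d−n)⌋ = 3.
Plotkin bound: M ≤ 2·3 = 6.
Given |C| = 11, check: VIOLATED.
This |C| is above the Plotkin bound, so no binary code with n = 31, d = 18 and 11 codewords exists.


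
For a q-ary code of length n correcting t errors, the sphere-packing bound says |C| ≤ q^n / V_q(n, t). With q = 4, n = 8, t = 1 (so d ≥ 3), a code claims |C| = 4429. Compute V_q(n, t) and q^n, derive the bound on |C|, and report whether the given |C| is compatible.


V_q(n, t) = 25, q^n = 65536, Hamming bound = 2621, |C| = 4429 > bound (violated).

Step 1: Compute V_q(n, t) = Σ_{j=0}^1 C(n, j) (q−1)^j.
  j = 0: C(8,0)·(3)^0 = 1·1 = 1.
  j = 1: C(8,1)·(3)^1 = 8·3 = 24.
  V_q(n, t) = 1 + 24 = 25.
Step 2: q^n = 4^8 = 65536.
Step 3: Hamming bound ⌊q^n / V_q(n,t)⌋ = ⌊65536/25⌋ = 2621.
Step 4: Compare |C| = 4429 to 2621: violated.
The claimed |C| lies above the Hamming bound, so no 4-ary code of length 8 with d ≥ 3 can have 4429 codewords.


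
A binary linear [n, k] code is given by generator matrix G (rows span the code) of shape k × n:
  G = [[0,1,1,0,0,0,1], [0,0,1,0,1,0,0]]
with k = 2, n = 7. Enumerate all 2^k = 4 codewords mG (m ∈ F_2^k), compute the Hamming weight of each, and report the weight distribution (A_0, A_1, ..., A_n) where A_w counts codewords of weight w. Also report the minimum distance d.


Weight distribution: A_0 = 1, A_2 = 1, A_3 = 2. Minimum distance d = 2.

Enumerate all 2^2 = 4 messages m ∈ F_2^2.
For each, compute codeword c = mG in F_2^7, then tally its weight.
  m = 00 → c = 0000000, weight = 0.
  m = 10 → c = 0110001, weight = 3.
  m = 01 → c = 0010100, weight = 2.
  m = 11 → c = 0100101, weight = 3.
Tally weights:
  weight 0: 1 codewords.
  weight 2: 1 codewords.
  weight 3: 2 codewords.
Minimum distance d = smallest w > 0 with A_w > 0 = 2.
Sanity: Σ A_w = 4 = 2^2 = 4 ✓.


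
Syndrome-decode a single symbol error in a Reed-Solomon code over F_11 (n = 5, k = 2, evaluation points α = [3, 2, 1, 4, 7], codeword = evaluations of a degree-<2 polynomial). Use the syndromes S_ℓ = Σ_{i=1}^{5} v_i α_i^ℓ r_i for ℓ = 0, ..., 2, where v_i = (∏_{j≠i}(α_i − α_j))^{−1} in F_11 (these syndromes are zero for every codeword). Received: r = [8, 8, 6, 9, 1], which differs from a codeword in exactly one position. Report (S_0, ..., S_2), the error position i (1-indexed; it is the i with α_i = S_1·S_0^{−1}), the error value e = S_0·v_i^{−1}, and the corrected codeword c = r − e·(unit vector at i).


S = (1, 2, 4), error at position 2, error magnitude e = 1, c = [8, 7, 6, 9, 1].

Step 1: column multipliers v_i = (∏_{j≠i}(α_i − α_j))^{−1} mod 11.
  i = 1 (α = 3): (3−2)(3−1)(3−4)(3−7) = 1·2·(−1)·(−4) = 8 ≡ 8, so v_1 = 8^{−1} = 7 (mod 11).
  i = 2 (α = 2): (2−3)(2−1)(2−4)(2−7) = (−1)·1·(−2)·(−5) = −10 ≡ 1, so v_2 = 1^{−1} = 1 (mod 11).
  i = 3 (α = 1): (1−3)(1−2)(1−4)(1−7) = (−2)·(−1)·(−3)·(−6) = 36 ≡ 3, so v_3 = 3^{−1} = 4 (mod 11).
  i = 4 (α = 4): (4−3)(4−2)(4−1)(4−7) = 1·2·3·(−3) = −18 ≡ 4, so v_4 = 4^{−1} = 3 (mod 11).
  i = 5 (α = 7): (7−3)(7−2)(7−1)(7−4) = 4·5·6·3 = 360 ≡ 8, so v_5 = 8^{−1} = 7 (mod 11).
  v = [7, 1, 4, 3, 7].
Step 2: syndromes of r = [8, 8, 6, 9, 1] (all sums mod 11).
  S_0 = Σ v_i r_i = 7·8 + 1·8 + 4·6 + 3·9 + 7·1 = 122 ≡ 1.
  S_1 = Σ v_i α_i r_i = 7·3·8 + 1·2·8 + 4·1·6 + 3·4·9 + 7·7·1 = 365 ≡ 2.
  α_i^2 mod 11 = [9, 4, 1, 5, 5].
  S_2 = Σ v_i α_i^2 r_i = 7·9·8 + 1·4·8 + 4·1·6 + 3·5·9 + 7·5·1 = 730 ≡ 4.
  S = (1, 2, 4) ≠ 0, so r is not a codeword (an error is present).
Step 3: locate the error. For a single error e at position i, S_ℓ = v_i·e·α_i^ℓ, so α_err = S_1/S_0.
  S_0^{−1} = 1^{−1} = 1 (mod 11), so α_err = 2·1 = 2 ≡ 2 = α_2. Error position i = 2.
  Consistency check: S_2/S_1 = 4·6 = 24 ≡ 2 = α_err ✓ (single-error assumption holds).
Step 4: error magnitude e = S_0/v_2 = S_0·∏_{j≠2}(α_2 − α_j) = 1·1 = 1 ≡ 1 (mod 11).
Step 5: correct position 2: c_2 = r_2 − e = 8 − 1 ≡ 7 (mod 11). Hence c = [8, 7, 6, 9, 1].
  Check: interpolating c through the α_i gives m(x) = 5 + 1·x (degree < 2) with m(α_i) = c_i for every i, so c is indeed a codeword.


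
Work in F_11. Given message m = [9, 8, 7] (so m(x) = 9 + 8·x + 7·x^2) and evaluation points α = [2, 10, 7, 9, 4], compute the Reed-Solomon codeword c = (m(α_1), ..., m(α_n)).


c = [9, 8, 1, 10, 10]

Message polynomial: m(x) = 9 + 8·x + 7·x^2 (mod 11).
For each evaluation point α_i, compute m(α_i) mod 11:
  α_1 = 2: Horner steps 7 → 0 → 9, so m(2) = 9.
  α_2 = 10: Horner steps 7 → 1 → 8, so m(10) = 8.
  α_3 = 7: Horner steps 7 → 2 → 1, so m(7) = 1.
  α_4 = 9: Horner steps 7 → 5 → 10, so m(9) = 10.
  α_5 = 4: Horner steps 7 → 3 → 10, so m(4) = 10.
Codeword c = [9, 8, 1, 10, 10] ∈ F_11^5.


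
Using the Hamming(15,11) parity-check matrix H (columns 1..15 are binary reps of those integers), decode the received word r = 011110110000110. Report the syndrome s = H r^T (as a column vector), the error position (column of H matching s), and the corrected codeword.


s = (1, 1, 0, 0)^T, error position = 12, corrected codeword c = 011110110001110

Compute s = H r^T mod 2 one row at a time:
  s_1 = 1 + 0 + 0 + 0 + 0 + 1 + 1 + 0 = 3 ≡ 1 (mod 2).
  s_2 = 1 + 1 + 0 + 1 + 0 + 1 + 1 + 0 = 5 ≡ 1 (mod 2).
  s_3 = 1 + 1 + 0 + 1 + 0 + 0 + 1 + 0 = 4 ≡ 0 (mod 2).
  s_4 = 0 + 1 + 1 + 1 + 0 + 0 + 1 + 0 = 4 ≡ 0 (mod 2).
s = (1, 1, 0, 0)^T — this equals column 12 of H (binary 1100), so error is at position 12.
Correct: flip bit 12 of r = 011110110000110 to get c = 011110110001110.


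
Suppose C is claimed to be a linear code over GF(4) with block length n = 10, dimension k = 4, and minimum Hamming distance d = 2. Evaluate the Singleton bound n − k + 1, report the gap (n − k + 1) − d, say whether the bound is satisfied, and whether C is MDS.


Singleton RHS = n − k + 1 = 7, slack = 5, bound satisfied, not MDS.

Singleton bound: d ≤ n − k + 1.
Here n = 10, k = 4, so n − k + 1 = 7.
Given d = 2, check d ≤ 7: YES.
Slack = (n − k + 1) − d = 5.
The code is NOT MDS (slack = 5 > 0).
Description: the claimed parameters are [10, 4, 2]_4; such a code would be non-MDS.


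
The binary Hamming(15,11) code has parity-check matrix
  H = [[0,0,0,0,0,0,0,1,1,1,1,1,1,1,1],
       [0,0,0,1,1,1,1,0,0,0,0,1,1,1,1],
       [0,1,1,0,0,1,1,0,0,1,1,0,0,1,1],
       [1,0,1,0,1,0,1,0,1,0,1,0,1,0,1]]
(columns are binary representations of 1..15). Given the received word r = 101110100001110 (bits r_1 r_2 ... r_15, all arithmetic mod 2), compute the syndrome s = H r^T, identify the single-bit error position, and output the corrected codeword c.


s = (1, 0, 1, 1)^T, error position = 11, corrected codeword c = 101110100011110

Compute s = H r^T mod 2 one row at a time:
  s_1 = 0 + 0 + 0 + 0 + 1 + 1 + 1 + 0 = 3 ≡ 1 (mod 2).
  s_2 = 1 + 1 + 0 + 1 + 1 + 1 + 1 + 0 = 6 ≡ 0 (mod 2).
  s_3 = 0 + 1 + 0 + 1 + 0 + 0 + 1 + 0 = 3 ≡ 1 (mod 2).
  s_4 = 1 + 1 + 1 + 1 + 0 + 0 + 1 + 0 = 5 ≡ 1 (mod 2).
s = (1, 0, 1, 1)^T — this equals column 11 of H (binary 1011), so error is at position 11.
Correct: flip bit 11 of r = 101110100001110 to get c = 101110100011110.


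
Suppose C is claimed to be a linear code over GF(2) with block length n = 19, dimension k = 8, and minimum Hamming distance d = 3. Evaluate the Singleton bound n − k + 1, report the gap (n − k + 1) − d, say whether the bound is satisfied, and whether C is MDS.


Singleton RHS = n − k + 1 = 12, slack = 9, bound satisfied, not MDS.

Singleton bound: d ≤ n − k + 1.
Here n = 19, k = 8, so n − k + 1 = 12.
Given d = 3, check d ≤ 12: YES.
Slack = (n − k + 1) − d = 9.
The code is NOT MDS (slack = 9 > 0).
Description: the claimed parameters are [19, 8, 3]_2; such a code would be non-MDS.


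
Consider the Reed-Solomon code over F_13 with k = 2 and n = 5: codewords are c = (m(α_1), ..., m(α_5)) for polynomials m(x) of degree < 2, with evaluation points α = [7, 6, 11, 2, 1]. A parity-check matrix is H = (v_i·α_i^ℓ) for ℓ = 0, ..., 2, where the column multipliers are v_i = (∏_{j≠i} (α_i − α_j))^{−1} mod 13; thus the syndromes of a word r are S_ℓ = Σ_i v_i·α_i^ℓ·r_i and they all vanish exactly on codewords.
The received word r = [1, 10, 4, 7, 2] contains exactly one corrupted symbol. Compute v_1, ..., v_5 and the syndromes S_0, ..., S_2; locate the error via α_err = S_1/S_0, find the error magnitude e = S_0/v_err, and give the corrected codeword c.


S = (12, 12, 12), error at position 5, error magnitude e = 12, c = [1, 10, 4, 7, 3].

Step 1: column multipliers v_i = (∏_{j≠i}(α_i − α_j))^{−1} mod 13.
  i = 1 (α = 7): (7−6)(7−11)(7−2)(7−1) = 1·(−4)·5·6 = −120 ≡ 10, so v_1 = 10^{−1} = 4 (mod 13).
  i = 2 (α = 6): (6−7)(6−11)(6−2)(6−1) = (−1)·(−5)·4·5 = 100 ≡ 9, so v_2 = 9^{−1} = 3 (mod 13).
  i = 3 (α = 11): (11−7)(11−6)(11−2)(11−1) = 4·5·9·10 = 1800 ≡ 6, so v_3 = 6^{−1} = 11 (mod 13).
  i = 4 (α = 2): (2−7)(2−6)(2−11)(2−1) = (−5)·(−4)·(−9)·1 = −180 ≡ 2, so v_4 = 2^{−1} = 7 (mod 13).
  i = 5 (α = 1): (1−7)(1−6)(1−11)(1−2) = (−6)·(−5)·(−10)·(−1) = 300 ≡ 1, so v_5 = 1^{−1} = 1 (mod 13).
  v = [4, 3, 11, 7, 1].
Step 2: syndromes of r = [1, 10, 4, 7, 2] (all sums mod 13).
  S_0 = Σ v_i r_i = 4·1 + 3·10 + 11·4 + 7·7 + 1·2 = 129 ≡ 12.
  S_1 = Σ v_i α_i r_i = 4·7·1 + 3·6·10 + 11·11·4 + 7·2·7 + 1·1·2 = 792 ≡ 12.
  α_i^2 mod 13 = [10, 10, 4, 4, 1].
  S_2 = Σ v_i α_i^2 r_i = 4·10·1 + 3·10·10 + 11·4·4 + 7·4·7 + 1·1·2 = 714 ≡ 12.
  S = (12, 12, 12) ≠ 0, so r is not a codeword (an error is present).
Step 3: locate the error. For a single error e at position i, S_ℓ = v_i·e·α_i^ℓ, so α_err = S_1/S_0.
  S_0^{−1} = 12^{−1} = 12 (mod 13), so α_err = 12·12 = 144 ≡ 1 = α_5. Error position i = 5.
  Consistency check: S_2/S_1 = 12·12 = 144 ≡ 1 = α_err ✓ (single-error assumption holds).
Step 4: error magnitude e = S_0/v_5 = S_0·∏_{j≠5}(α_5 − α_j) = 12·1 = 12 ≡ 12 (mod 13).
Step 5: correct position 5: c_5 = r_5 − e = 2 − 12 ≡ 3 (mod 13). Hence c = [1, 10, 4, 7, 3].
  Check: interpolating c through the α_i gives m(x) = 12 + 4·x (degree < 2) with m(α_i) = c_i for every i, so c is indeed a codeword.


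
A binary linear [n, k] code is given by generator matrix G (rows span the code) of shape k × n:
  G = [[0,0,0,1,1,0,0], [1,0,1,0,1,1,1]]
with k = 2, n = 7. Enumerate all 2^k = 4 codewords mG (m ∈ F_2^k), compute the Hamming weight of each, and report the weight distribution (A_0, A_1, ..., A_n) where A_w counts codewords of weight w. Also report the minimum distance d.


Weight distribution: A_0 = 1, A_2 = 1, A_5 = 2. Minimum distance d = 2.

Enumerate all 2^2 = 4 messages m ∈ F_2^2.
For each, compute codeword c = mG in F_2^7, then tally its weight.
  m = 00 → c = 0000000, weight = 0.
  m = 10 → c = 0001100, weight = 2.
  m = 01 → c = 1010111, weight = 5.
  m = 11 → c = 1011011, weight = 5.
Tally weights:
  weight 0: 1 codewords.
  weight 2: 1 codewords.
  weight 5: 2 codewords.
Minimum distance d = smallest w > 0 with A_w > 0 = 2.
Sanity: Σ A_w = 4 = 2^2 = 4 ✓.


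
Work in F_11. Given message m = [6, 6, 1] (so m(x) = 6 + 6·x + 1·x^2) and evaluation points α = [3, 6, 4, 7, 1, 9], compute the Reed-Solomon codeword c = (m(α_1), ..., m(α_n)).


c = [0, 1, 2, 9, 2, 9]

Message polynomial: m(x) = 6 + 6·x + 1·x^2 (mod 11).
For each evaluation point α_i, compute m(α_i) mod 11:
  α_1 = 3: Horner steps 1 → 9 → 0, so m(3) = 0.
  α_2 = 6: Horner steps 1 → 1 → 1, so m(6) = 1.
  α_3 = 4: Horner steps 1 → 10 → 2, so m(4) = 2.
  α_4 = 7: Horner steps 1 → 2 → 9, so m(7) = 9.
  α_5 = 1: Horner steps 1 → 7 → 2, so m(1) = 2.
  α_6 = 9: Horner steps 1 → 4 → 9, so m(9) = 9.
Codeword c = [0, 1, 2, 9, 2, 9] ∈ F_11^6.


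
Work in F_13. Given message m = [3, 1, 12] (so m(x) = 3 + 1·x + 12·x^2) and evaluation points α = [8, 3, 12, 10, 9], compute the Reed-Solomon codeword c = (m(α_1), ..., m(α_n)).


c = [12, 10, 1, 4, 9]

Message polynomial: m(x) = 3 + 1·x + 12·x^2 (mod 13).
For each evaluation point α_i, compute m(α_i) mod 13:
  α_1 = 8: Horner steps 12 → 6 → 12, so m(8) = 12.
  α_2 = 3: Horner steps 12 → 11 → 10, so m(3) = 10.
  α_3 = 12: Horner steps 12 → 2 → 1, so m(12) = 1.
  α_4 = 10: Horner steps 12 → 4 → 4, so m(10) = 4.
  α_5 = 9: Horner steps 12 → 5 → 9, so m(9) = 9.
Codeword c = [12, 10, 1, 4, 9] ∈ F_13^5.


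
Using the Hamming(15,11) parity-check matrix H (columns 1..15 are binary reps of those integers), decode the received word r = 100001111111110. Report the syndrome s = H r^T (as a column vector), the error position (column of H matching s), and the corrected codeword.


s = (1, 1, 1, 1)^T, error position = 15, corrected codeword c = 100001111111111

Compute s = H r^T mod 2 one row at a time:
  s_1 = 1 + 1 + 1 + 1 + 1 + 1 + 1 + 0 = 7 ≡ 1 (mod 2).
  s_2 = 0 + 0 + 1 + 1 + 1 + 1 + 1 + 0 = 5 ≡ 1 (mod 2).
  s_3 = 0 + 0 + 1 + 1 + 1 + 1 + 1 + 0 = 5 ≡ 1 (mod 2).
  s_4 = 1 + 0 + 0 + 1 + 1 + 1 + 1 + 0 = 5 ≡ 1 (mod 2).
s = (1, 1, 1, 1)^T — this equals column 15 of H (binary 1111), so error is at position 15.
Correct: flip bit 15 of r = 100001111111110 to get c = 100001111111111.


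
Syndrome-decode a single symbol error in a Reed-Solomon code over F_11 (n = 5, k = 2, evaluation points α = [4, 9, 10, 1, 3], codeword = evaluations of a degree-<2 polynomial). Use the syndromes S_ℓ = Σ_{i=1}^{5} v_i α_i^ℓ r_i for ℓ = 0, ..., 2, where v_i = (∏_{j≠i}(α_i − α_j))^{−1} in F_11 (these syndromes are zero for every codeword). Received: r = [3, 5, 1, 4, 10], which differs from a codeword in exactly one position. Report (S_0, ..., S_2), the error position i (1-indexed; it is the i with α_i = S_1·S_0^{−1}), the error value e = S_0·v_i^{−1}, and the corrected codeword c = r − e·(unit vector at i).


S = (9, 5, 4), error at position 5, error magnitude e = 3, c = [3, 5, 1, 4, 7].

Step 1: column multipliers v_i = (∏_{j≠i}(α_i − α_j))^{−1} mod 11.
  i = 1 (α = 4): (4−9)(4−10)(4−1)(4−3) = (−5)·(−6)·3·1 = 90 ≡ 2, so v_1 = 2^{−1} = 6 (mod 11).
  i = 2 (α = 9): (9−4)(9−10)(9−1)(9−3) = 5·(−1)·8·6 = −240 ≡ 2, so v_2 = 2^{−1} = 6 (mod 11).
  i = 3 (α = 10): (10−4)(10−9)(10−1)(10−3) = 6·1·9·7 = 378 ≡ 4, so v_3 = 4^{−1} = 3 (mod 11).
  i = 4 (α = 1): (1−4)(1−9)(1−10)(1−3) = (−3)·(−8)·(−9)·(−2) = 432 ≡ 3, so v_4 = 3^{−1} = 4 (mod 11).
  i = 5 (α = 3): (3−4)(3−9)(3−10)(3−1) = (−1)·(−6)·(−7)·2 = −84 ≡ 4, so v_5 = 4^{−1} = 3 (mod 11).
  v = [6, 6, 3, 4, 3].
Step 2: syndromes of r = [3, 5, 1, 4, 10] (all sums mod 11).
  S_0 = Σ v_i r_i = 6·3 + 6·5 + 3·1 + 4·4 + 3·10 = 97 ≡ 9.
  S_1 = Σ v_i α_i r_i = 6·4·3 + 6·9·5 + 3·10·1 + 4·1·4 + 3·3·10 = 478 ≡ 5.
  α_i^2 mod 11 = [5, 4, 1, 1, 9].
  S_2 = Σ v_i α_i^2 r_i = 6·5·3 + 6·4·5 + 3·1·1 + 4·1·4 + 3·9·10 = 499 ≡ 4.
  S = (9, 5, 4) ≠ 0, so r is not a codeword (an error is present).
Step 3: locate the error. For a single error e at position i, S_ℓ = v_i·e·α_i^ℓ, so α_err = S_1/S_0.
  S_0^{−1} = 9^{−1} = 5 (mod 11), so α_err = 5·5 = 25 ≡ 3 = α_5. Error position i = 5.
  Consistency check: S_2/S_1 = 4·9 = 36 ≡ 3 = α_err ✓ (single-error assumption holds).
Step 4: error magnitude e = S_0/v_5 = S_0·∏_{j≠5}(α_5 − α_j) = 9·4 = 36 ≡ 3 (mod 11).
Step 5: correct position 5: c_5 = r_5 − e = 10 − 3 ≡ 7 (mod 11). Hence c = [3, 5, 1, 4, 7].
  Check: interpolating c through the α_i gives m(x) = 8 + 7·x (degree < 2) with m(α_i) = c_i for every i, so c is indeed a codeword.


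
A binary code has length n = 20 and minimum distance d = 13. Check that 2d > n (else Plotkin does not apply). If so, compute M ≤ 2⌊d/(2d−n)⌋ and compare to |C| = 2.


Plotkin bound M ≤ 4; given |C| = 2 ≤ bound (satisfied).

Check applicability: 2d = 26, n = 20.
2d − n = 6 > 0, so Plotkin applies.
Compute d/(2d−n) = 13/6 ≈ 2.1667.
⌊d/(2d−n)⌋ = 2.
Plotkin bound: M ≤ 2·2 = 4.
Given |C| = 2, check: satisfied.
This |C| is below the Plotkin bound.


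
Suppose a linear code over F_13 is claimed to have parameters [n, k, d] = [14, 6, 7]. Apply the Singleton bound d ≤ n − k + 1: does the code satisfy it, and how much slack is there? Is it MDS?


Singleton RHS = n − k + 1 = 9, slack = 2, bound satisfied, not MDS.

Singleton bound: d ≤ n − k + 1.
Here n = 14, k = 6, so n − k + 1 = 9.
Given d = 7, check d ≤ 9: YES.
Slack = (n − k + 1) − d = 2.
The code is NOT MDS (slack = 2 > 0).
Description: the claimed parameters are [14, 6, 7]_13; such a code would be non-MDS.


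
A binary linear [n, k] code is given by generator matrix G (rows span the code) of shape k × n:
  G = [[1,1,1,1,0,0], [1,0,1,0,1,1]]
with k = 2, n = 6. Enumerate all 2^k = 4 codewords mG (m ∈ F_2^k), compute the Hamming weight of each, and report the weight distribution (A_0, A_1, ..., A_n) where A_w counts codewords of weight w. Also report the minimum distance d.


Weight distribution: A_0 = 1, A_4 = 3. Minimum distance d = 4.

Enumerate all 2^2 = 4 messages m ∈ F_2^2.
For each, compute codeword c = mG in F_2^6, then tally its weight.
  m = 00 → c = 000000, weight = 0.
  m = 10 → c = 111100, weight = 4.
  m = 01 → c = 101011, weight = 4.
  m = 11 → c = 010111, weight = 4.
Tally weights:
  weight 0: 1 codewords.
  weight 4: 3 codewords.
Minimum distance d = smallest w > 0 with A_w > 0 = 4.
Sanity: Σ A_w = 4 = 2^2 = 4 ✓.


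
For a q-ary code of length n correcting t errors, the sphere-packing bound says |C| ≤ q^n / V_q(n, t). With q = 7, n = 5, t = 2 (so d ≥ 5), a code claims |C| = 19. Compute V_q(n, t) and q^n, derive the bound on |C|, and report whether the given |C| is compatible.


V_q(n, t) = 391, q^n = 16807, Hamming bound = 42, |C| = 19 ≤ bound (satisfied).

Step 1: Compute V_q(n, t) = Σ_{j=0}^2 C(n, j) (q−1)^j.
  j = 0: C(5,0)·(6)^0 = 1·1 = 1.
  j = 1: C(5,1)·(6)^1 = 5·6 = 30.
  j = 2: C(5,2)·(6)^2 = 10·36 = 360.
  V_q(n, t) = 1 + 30 + 360 = 391.
Step 2: q^n = 7^5 = 16807.
Step 3: Hamming bound ⌊q^n / V_q(n,t)⌋ = ⌊16807/391⌋ = 42.
Step 4: Compare |C| = 19 to 42: satisfied.
The claimed |C| lies below the Hamming bound.


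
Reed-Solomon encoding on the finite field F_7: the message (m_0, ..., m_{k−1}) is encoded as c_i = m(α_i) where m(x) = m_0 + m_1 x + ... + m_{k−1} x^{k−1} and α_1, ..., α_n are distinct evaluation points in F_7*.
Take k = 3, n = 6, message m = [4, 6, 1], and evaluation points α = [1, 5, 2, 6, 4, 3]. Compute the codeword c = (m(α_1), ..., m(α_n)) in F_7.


c = [4, 3, 6, 6, 2, 3]

Message polynomial: m(x) = 4 + 6·x + 1·x^2 (mod 7).
For each evaluation point α_i, compute m(α_i) mod 7:
  α_1 = 1: Horner steps 1 → 0 → 4, so m(1) = 4.
  α_2 = 5: Horner steps 1 → 4 → 3, so m(5) = 3.
  α_3 = 2: Horner steps 1 → 1 → 6, so m(2) = 6.
  α_4 = 6: Horner steps 1 → 5 → 6, so m(6) = 6.
  α_5 = 4: Horner steps 1 → 3 → 2, so m(4) = 2.
  α_6 = 3: Horner steps 1 → 2 → 3, so m(3) = 3.
Codeword c = [4, 3, 6, 6, 2, 3] ∈ F_7^6.


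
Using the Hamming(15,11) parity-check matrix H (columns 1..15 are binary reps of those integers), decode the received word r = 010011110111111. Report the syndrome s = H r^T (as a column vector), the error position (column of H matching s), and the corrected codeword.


s = (1, 1, 1, 1)^T, error position = 15, corrected codeword c = 010011110111110

Compute s = H r^T mod 2 one row at a time:
  s_1 = 1 + 0 + 1 + 1 + 1 + 1 + 1 + 1 = 7 ≡ 1 (mod 2).
  s_2 = 0 + 1 + 1 + 1 + 1 + 1 + 1 + 1 = 7 ≡ 1 (mod 2).
  s_3 = 1 + 0 + 1 + 1 + 1 + 1 + 1 + 1 = 7 ≡ 1 (mod 2).
  s_4 = 0 + 0 + 1 + 1 + 0 + 1 + 1 + 1 = 5 ≡ 1 (mod 2).
s = (1, 1, 1, 1)^T — this equals column 15 of H (binary 1111), so error is at position 15.
Correct: flip bit 15 of r = 010011110111111 to get c = 010011110111110.


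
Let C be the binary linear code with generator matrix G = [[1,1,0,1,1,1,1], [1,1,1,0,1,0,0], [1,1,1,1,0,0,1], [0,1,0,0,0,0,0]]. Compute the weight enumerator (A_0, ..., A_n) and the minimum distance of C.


Weight distribution: A_0 = 1, A_1 = 1, A_2 = 1, A_3 = 4, A_4 = 5, A_5 = 3, A_6 = 1. Minimum distance d = 1.

Enumerate all 2^4 = 16 messages m ∈ F_2^4.
For each, compute codeword c = mG in F_2^7, then tally its weight.
  m = 0000 → c = 0000000, weight = 0.
  m = 1000 → c = 1101111, weight = 6.
  m = 0100 → c = 1110100, weight = 4.
  m = 1100 → c = 0011011, weight = 4.
  m = 0010 → c = 1111001, weight = 5.
  m = 1010 → c = 0010110, weight = 3.
  m = 0110 → c = 0001101, weight = 3.
  m = 1110 → c = 1100010, weight = 3.
  m = 0001 → c = 0100000, weight = 1.
  m = 1001 → c = 1001111, weight = 5.
  m = 0101 → c = 1010100, weight = 3.
  m = 1101 → c = 0111011, weight = 5.
  m = 0011 → c = 1011001, weight = 4.
  m = 1011 → c = 0110110, weight = 4.
  m = 0111 → c = 0101101, weight = 4.
  m = 1111 → c = 1000010, weight = 2.
Tally weights:
  weight 0: 1 codewords.
  weight 1: 1 codewords.
  weight 2: 1 codewords.
  weight 3: 4 codewords.
  weight 4: 5 codewords.
  weight 5: 3 codewords.
  weight 6: 1 codewords.
Minimum distance d = smallest w > 0 with A_w > 0 = 1.
Sanity: Σ A_w = 16 = 2^4 = 16 ✓.


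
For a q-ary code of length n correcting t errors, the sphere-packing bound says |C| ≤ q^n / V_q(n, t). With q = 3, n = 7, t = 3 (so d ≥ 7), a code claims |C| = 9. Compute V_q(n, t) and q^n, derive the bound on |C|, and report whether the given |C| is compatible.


V_q(n, t) = 379, q^n = 2187, Hamming bound = 5, |C| = 9 > bound (violated).

Step 1: Compute V_q(n, t) = Σ_{j=0}^3 C(n, j) (q−1)^j.
  j = 0: C(7,0)·(2)^0 = 1·1 = 1.
  j = 1: C(7,1)·(2)^1 = 7·2 = 14.
  j = 2: C(7,2)·(2)^2 = 21·4 = 84.
  j = 3: C(7,3)·(2)^3 = 35·8 = 280.
  V_q(n, t) = 1 + 14 + 84 + 280 = 379.
Step 2: q^n = 3^7 = 2187.
Step 3: Hamming bound ⌊q^n / V_q(n,t)⌋ = ⌊2187/379⌋ = 5.
Step 4: Compare |C| = 9 to 5: violated.
The claimed |C| lies above the Hamming bound, so no 3-ary code of length 7 with d ≥ 7 can have 9 codewords.


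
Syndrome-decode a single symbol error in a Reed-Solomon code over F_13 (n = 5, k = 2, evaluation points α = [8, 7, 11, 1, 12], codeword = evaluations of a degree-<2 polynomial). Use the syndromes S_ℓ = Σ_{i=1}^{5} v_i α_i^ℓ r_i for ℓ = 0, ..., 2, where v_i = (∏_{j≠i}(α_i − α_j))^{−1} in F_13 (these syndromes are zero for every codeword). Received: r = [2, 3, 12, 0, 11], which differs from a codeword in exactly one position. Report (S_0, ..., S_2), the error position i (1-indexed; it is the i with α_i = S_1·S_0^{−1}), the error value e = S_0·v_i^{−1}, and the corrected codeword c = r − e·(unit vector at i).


S = (6, 6, 6), error at position 4, error magnitude e = 4, c = [2, 3, 12, 9, 11].

Step 1: column multipliers v_i = (∏_{j≠i}(α_i − α_j))^{−1} mod 13.
  i = 1 (α = 8): (8−7)(8−11)(8−1)(8−12) = 1·(−3)·7·(−4) = 84 ≡ 6, so v_1 = 6^{−1} = 11 (mod 13).
  i = 2 (α = 7): (7−8)(7−11)(7−1)(7−12) = (−1)·(−4)·6·(−5) = −120 ≡ 10, so v_2 = 10^{−1} = 4 (mod 13).
  i = 3 (α = 11): (11−8)(11−7)(11−1)(11−12) = 3·4·10·(−1) = −120 ≡ 10, so v_3 = 10^{−1} = 4 (mod 13).
  i = 4 (α = 1): (1−8)(1−7)(1−11)(1−12) = (−7)·(−6)·(−10)·(−11) = 4620 ≡ 5, so v_4 = 5^{−1} = 8 (mod 13).
  i = 5 (α = 12): (12−8)(12−7)(12−11)(12−1) = 4·5·1·11 = 220 ≡ 12, so v_5 = 12^{−1} = 12 (mod 13).
  v = [11, 4, 4, 8, 12].
Step 2: syndromes of r = [2, 3, 12, 0, 11] (all sums mod 13).
  S_0 = Σ v_i r_i = 11·2 + 4·3 + 4·12 + 8·0 + 12·11 = 214 ≡ 6.
  S_1 = Σ v_i α_i r_i = 11·8·2 + 4·7·3 + 4·11·12 + 8·1·0 + 12·12·11 = 2372 ≡ 6.
  α_i^2 mod 13 = [12, 10, 4, 1, 1].
  S_2 = Σ v_i α_i^2 r_i = 11·12·2 + 4·10·3 + 4·4·12 + 8·1·0 + 12·1·11 = 708 ≡ 6.
  S = (6, 6, 6) ≠ 0, so r is not a codeword (an error is present).
Step 3: locate the error. For a single error e at position i, S_ℓ = v_i·e·α_i^ℓ, so α_err = S_1/S_0.
  S_0^{−1} = 6^{−1} = 11 (mod 13), so α_err = 6·11 = 66 ≡ 1 = α_4. Error position i = 4.
  Consistency check: S_2/S_1 = 6·11 = 66 ≡ 1 = α_err ✓ (single-error assumption holds).
Step 4: error magnitude e = S_0/v_4 = S_0·∏_{j≠4}(α_4 − α_j) = 6·5 = 30 ≡ 4 (mod 13).
Step 5: correct position 4: c_4 = r_4 − e = 0 − 4 ≡ 9 (mod 13). Hence c = [2, 3, 12, 9, 11].
  Check: interpolating c through the α_i gives m(x) = 10 + 12·x (degree < 2) with m(α_i) = c_i for every i, so c is indeed a codeword.


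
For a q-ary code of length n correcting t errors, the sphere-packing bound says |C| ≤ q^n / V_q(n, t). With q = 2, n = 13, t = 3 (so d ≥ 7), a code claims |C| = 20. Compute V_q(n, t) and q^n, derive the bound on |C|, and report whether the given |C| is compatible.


V_q(n, t) = 378, q^n = 8192, Hamming bound = 21, |C| = 20 ≤ bound (satisfied).

Step 1: Compute V_q(n, t) = Σ_{j=0}^3 C(n, j) (q−1)^j.
  j = 0: C(13,0)·(1)^0 = 1·1 = 1.
  j = 1: C(13,1)·(1)^1 = 13·1 = 13.
  j = 2: C(13,2)·(1)^2 = 78·1 = 78.
  j = 3: C(13,3)·(1)^3 = 286·1 = 286.
  V_q(n, t) = 1 + 13 + 78 + 286 = 378.
Step 2: q^n = 2^13 = 8192.
Step 3: Hamming bound ⌊q^n / V_q(n,t)⌋ = ⌊8192/378⌋ = 21.
Step 4: Compare |C| = 20 to 21: satisfied.
The claimed |C| lies below the Hamming bound.


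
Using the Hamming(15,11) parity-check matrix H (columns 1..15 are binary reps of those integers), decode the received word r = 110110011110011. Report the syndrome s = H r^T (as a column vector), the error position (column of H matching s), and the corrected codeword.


s = (0, 0, 1, 1)^T, error position = 3, corrected codeword c = 111110011110011

Compute s = H r^T mod 2 one row at a time:
  s_1 = 1 + 1 + 1 + 1 + 0 + 0 + 1 + 1 = 6 ≡ 0 (mod 2).
  s_2 = 1 + 1 + 0 + 0 + 0 + 0 + 1 + 1 = 4 ≡ 0 (mod 2).
  s_3 = 1 + 0 + 0 + 0 + 1 + 1 + 1 + 1 = 5 ≡ 1 (mod 2).
  s_4 = 1 + 0 + 1 + 0 + 1 + 1 + 0 + 1 = 5 ≡ 1 (mod 2).
s = (0, 0, 1, 1)^T — this equals column 3 of H (binary 0011), so error is at position 3.
Correct: flip bit 3 of r = 110110011110011 to get c = 111110011110011.


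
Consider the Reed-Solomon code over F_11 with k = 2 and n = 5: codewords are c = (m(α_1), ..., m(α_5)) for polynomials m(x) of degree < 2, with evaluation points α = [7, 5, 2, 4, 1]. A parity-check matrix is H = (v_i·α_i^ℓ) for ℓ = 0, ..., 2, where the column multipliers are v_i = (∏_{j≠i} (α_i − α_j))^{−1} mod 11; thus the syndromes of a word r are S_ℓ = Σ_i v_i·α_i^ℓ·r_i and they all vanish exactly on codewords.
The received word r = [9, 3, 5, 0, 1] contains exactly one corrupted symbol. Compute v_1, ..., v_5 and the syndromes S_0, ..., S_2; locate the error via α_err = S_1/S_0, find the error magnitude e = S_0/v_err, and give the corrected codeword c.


S = (9, 9, 9), error at position 5, error magnitude e = 10, c = [9, 3, 5, 0, 2].

Step 1: column multipliers v_i = (∏_{j≠i}(α_i − α_j))^{−1} mod 11.
  i = 1 (α = 7): (7−5)(7−2)(7−4)(7−1) = 2·5·3·6 = 180 ≡ 4, so v_1 = 4^{−1} = 3 (mod 11).
  i = 2 (α = 5): (5−7)(5−2)(5−4)(5−1) = (−2)·3·1·4 = −24 ≡ 9, so v_2 = 9^{−1} = 5 (mod 11).
  i = 3 (α = 2): (2−7)(2−5)(2−4)(2−1) = (−5)·(−3)·(−2)·1 = −30 ≡ 3, so v_3 = 3^{−1} = 4 (mod 11).
  i = 4 (α = 4): (4−7)(4−5)(4−2)(4−1) = (−3)·(−1)·2·3 = 18 ≡ 7, so v_4 = 7^{−1} = 8 (mod 11).
  i = 5 (α = 1): (1−7)(1−5)(1−2)(1−4) = (−6)·(−4)·(−1)·(−3) = 72 ≡ 6, so v_5 = 6^{−1} = 2 (mod 11).
  v = [3, 5, 4, 8, 2].
Step 2: syndromes of r = [9, 3, 5, 0, 1] (all sums mod 11).
  S_0 = Σ v_i r_i = 3·9 + 5·3 + 4·5 + 8·0 + 2·1 = 64 ≡ 9.
  S_1 = Σ v_i α_i r_i = 3·7·9 + 5·5·3 + 4·2·5 + 8·4·0 + 2·1·1 = 306 ≡ 9.
  α_i^2 mod 11 = [5, 3, 4, 5, 1].
  S_2 = Σ v_i α_i^2 r_i = 3·5·9 + 5·3·3 + 4·4·5 + 8·5·0 + 2·1·1 = 262 ≡ 9.
  S = (9, 9, 9) ≠ 0, so r is not a codeword (an error is present).
Step 3: locate the error. For a single error e at position i, S_ℓ = v_i·e·α_i^ℓ, so α_err = S_1/S_0.
  S_0^{−1} = 9^{−1} = 5 (mod 11), so α_err = 9·5 = 45 ≡ 1 = α_5. Error position i = 5.
  Consistency check: S_2/S_1 = 9·5 = 45 ≡ 1 = α_err ✓ (single-error assumption holds).
Step 4: error magnitude e = S_0/v_5 = S_0·∏_{j≠5}(α_5 − α_j) = 9·6 = 54 ≡ 10 (mod 11).
Step 5: correct position 5: c_5 = r_5 − e = 1 − 10 ≡ 2 (mod 11). Hence c = [9, 3, 5, 0, 2].
  Check: interpolating c through the α_i gives m(x) = 10 + 3·x (degree < 2) with m(α_i) = c_i for every i, so c is indeed a codeword.


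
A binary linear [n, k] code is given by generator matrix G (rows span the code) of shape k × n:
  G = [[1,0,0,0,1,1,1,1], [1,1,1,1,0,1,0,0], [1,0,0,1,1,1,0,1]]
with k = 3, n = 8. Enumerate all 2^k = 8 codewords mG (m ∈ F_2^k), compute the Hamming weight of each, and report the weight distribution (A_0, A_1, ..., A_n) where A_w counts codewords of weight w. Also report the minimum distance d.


Weight distribution: A_0 = 1, A_2 = 1, A_4 = 1, A_5 = 4, A_6 = 1. Minimum distance d = 2.

Enumerate all 2^3 = 8 messages m ∈ F_2^3.
For each, compute codeword c = mG in F_2^8, then tally its weight.
  m = 000 → c = 00000000, weight = 0.
  m = 100 → c = 10001111, weight = 5.
  m = 010 → c = 11110100, weight = 5.
  m = 110 → c = 01111011, weight = 6.
  m = 001 → c = 10011101, weight = 5.
  m = 101 → c = 00010010, weight = 2.
  m = 011 → c = 01101001, weight = 4.
  m = 111 → c = 11100110, weight = 5.
Tally weights:
  weight 0: 1 codewords.
  weight 2: 1 codewords.
  weight 4: 1 codewords.
  weight 5: 4 codewords.
  weight 6: 1 codewords.
Minimum distance d = smallest w > 0 with A_w > 0 = 2.
Sanity: Σ A_w = 8 = 2^3 = 8 ✓.


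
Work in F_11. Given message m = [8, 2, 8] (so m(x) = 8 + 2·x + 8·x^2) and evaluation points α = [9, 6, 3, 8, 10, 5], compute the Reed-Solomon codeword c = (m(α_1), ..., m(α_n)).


c = [3, 0, 9, 8, 3, 9]

Message polynomial: m(x) = 8 + 2·x + 8·x^2 (mod 11).
For each evaluation point α_i, compute m(α_i) mod 11:
  α_1 = 9: Horner steps 8 → 8 → 3, so m(9) = 3.
  α_2 = 6: Horner steps 8 → 6 → 0, so m(6) = 0.
  α_3 = 3: Horner steps 8 → 4 → 9, so m(3) = 9.
  α_4 = 8: Horner steps 8 → 0 → 8, so m(8) = 8.
  α_5 = 10: Horner steps 8 → 5 → 3, so m(10) = 3.
  α_6 = 5: Horner steps 8 → 9 → 9, so m(5) = 9.
Codeword c = [3, 0, 9, 8, 3, 9] ∈ F_11^6.


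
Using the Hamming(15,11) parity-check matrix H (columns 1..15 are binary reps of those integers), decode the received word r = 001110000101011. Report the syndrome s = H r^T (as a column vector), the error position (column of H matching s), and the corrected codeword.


s = (0, 1, 0, 1)^T, error position = 5, corrected codeword c = 001100000101011

Compute s = H r^T mod 2 one row at a time:
  s_1 = 0 + 0 + 1 + 0 + 1 + 0 + 1 + 1 = 4 ≡ 0 (mod 2).
  s_2 = 1 + 1 + 0 + 0 + 1 + 0 + 1 + 1 = 5 ≡ 1 (mod 2).
  s_3 = 0 + 1 + 0 + 0 + 1 + 0 + 1 + 1 = 4 ≡ 0 (mod 2).
  s_4 = 0 + 1 + 1 + 0 + 0 + 0 + 0 + 1 = 3 ≡ 1 (mod 2).
s = (0, 1, 0, 1)^T — this equals column 5 of H (binary 0101), so error is at position 5.
Correct: flip bit 5 of r = 001110000101011 to get c = 001100000101011.


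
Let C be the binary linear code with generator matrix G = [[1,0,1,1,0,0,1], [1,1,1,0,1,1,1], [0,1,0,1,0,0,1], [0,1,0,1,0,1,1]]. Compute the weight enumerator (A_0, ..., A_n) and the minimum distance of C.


Weight distribution: A_0 = 1, A_1 = 1, A_2 = 1, A_3 = 4, A_4 = 5, A_5 = 3, A_6 = 1. Minimum distance d = 1.

Enumerate all 2^4 = 16 messages m ∈ F_2^4.
For each, compute codeword c = mG in F_2^7, then tally its weight.
  m = 0000 → c = 0000000, weight = 0.
  m = 1000 → c = 1011001, weight = 4.
  m = 0100 → c = 1110111, weight = 6.
  m = 1100 → c = 0101110, weight = 4.
  m = 0010 → c = 0101001, weight = 3.
  m = 1010 → c = 1110000, weight = 3.
  m = 0110 → c = 1011110, weight = 5.
  m = 1110 → c = 0000111, weight = 3.
  m = 0001 → c = 0101011, weight = 4.
  m = 1001 → c = 1110010, weight = 4.
  m = 0101 → c = 1011100, weight = 4.
  m = 1101 → c = 0000101, weight = 2.
  m = 0011 → c = 0000010, weight = 1.
  m = 1011 → c = 1011011, weight = 5.
  m = 0111 → c = 1110101, weight = 5.
  m = 1111 → c = 0101100, weight = 3.
Tally weights:
  weight 0: 1 codewords.
  weight 1: 1 codewords.
  weight 2: 1 codewords.
  weight 3: 4 codewords.
  weight 4: 5 codewords.
  weight 5: 3 codewords.
  weight 6: 1 codewords.
Minimum distance d = smallest w > 0 with A_w > 0 = 1.
Sanity: Σ A_w = 16 = 2^4 = 16 ✓.


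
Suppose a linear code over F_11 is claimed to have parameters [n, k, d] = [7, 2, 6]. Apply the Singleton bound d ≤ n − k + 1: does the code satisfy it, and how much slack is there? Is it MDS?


Singleton RHS = n − k + 1 = 6, slack = 0, bound satisfied, MDS.

Singleton bound: d ≤ n − k + 1.
Here n = 7, k = 2, so n − k + 1 = 6.
Given d = 6, check d ≤ 6: YES.
Slack = (n − k + 1) − d = 0.
The code is MDS (slack = 0).
Description: the claimed parameters are [7, 2, 6]_11; such a code would be MDS (meets Singleton bound).
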